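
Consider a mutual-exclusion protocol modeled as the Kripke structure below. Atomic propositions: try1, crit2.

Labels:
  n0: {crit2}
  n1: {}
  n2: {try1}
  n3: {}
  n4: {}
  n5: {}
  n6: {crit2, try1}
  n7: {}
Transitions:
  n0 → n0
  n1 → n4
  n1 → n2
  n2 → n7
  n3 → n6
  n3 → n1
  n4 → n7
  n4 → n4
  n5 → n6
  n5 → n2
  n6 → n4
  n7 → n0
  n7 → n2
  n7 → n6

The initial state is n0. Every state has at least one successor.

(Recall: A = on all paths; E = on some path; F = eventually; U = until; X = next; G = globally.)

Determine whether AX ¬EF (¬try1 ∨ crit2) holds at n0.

Violated

States satisfying ¬EF (¬try1 ∨ crit2): ∅.
States satisfying AX ¬EF (¬try1 ∨ crit2): ∅.
n0 ∉ Sat(AX ¬EF (¬try1 ∨ crit2)).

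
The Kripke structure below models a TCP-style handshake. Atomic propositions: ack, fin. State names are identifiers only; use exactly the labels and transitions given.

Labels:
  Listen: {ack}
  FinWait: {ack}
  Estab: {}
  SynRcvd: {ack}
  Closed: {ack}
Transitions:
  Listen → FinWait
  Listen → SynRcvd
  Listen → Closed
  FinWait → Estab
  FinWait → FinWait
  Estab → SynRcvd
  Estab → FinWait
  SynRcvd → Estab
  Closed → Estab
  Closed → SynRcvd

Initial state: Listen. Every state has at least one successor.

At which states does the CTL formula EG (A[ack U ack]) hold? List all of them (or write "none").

States satisfying A[ack U ack]: {Listen, FinWait, SynRcvd, Closed}.
States satisfying EG (A[ack U ack]): {Listen, FinWait}.

{Listen, FinWait}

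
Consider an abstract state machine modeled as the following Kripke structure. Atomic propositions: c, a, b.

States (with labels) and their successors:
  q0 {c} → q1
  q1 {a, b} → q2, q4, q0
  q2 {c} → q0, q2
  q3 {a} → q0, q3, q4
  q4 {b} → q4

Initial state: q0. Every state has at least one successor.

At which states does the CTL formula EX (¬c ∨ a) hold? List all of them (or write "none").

States satisfying ¬c ∨ a: {q1, q3, q4}.
States satisfying EX (¬c ∨ a): {q0, q1, q3, q4}.

{q0, q1, q3, q4}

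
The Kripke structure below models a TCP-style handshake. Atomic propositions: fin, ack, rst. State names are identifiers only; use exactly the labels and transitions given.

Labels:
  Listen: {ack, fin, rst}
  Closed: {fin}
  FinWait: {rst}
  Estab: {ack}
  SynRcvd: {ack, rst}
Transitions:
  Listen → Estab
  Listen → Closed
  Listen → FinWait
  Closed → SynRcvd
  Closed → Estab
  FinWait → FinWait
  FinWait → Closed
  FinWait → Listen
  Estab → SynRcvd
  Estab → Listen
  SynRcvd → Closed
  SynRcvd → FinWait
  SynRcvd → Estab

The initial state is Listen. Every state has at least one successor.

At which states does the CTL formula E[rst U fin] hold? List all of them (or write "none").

States satisfying rst: {Listen, FinWait, SynRcvd}.
States satisfying fin: {Listen, Closed}.
States satisfying E[rst U fin]: {Listen, Closed, FinWait, SynRcvd}.

{Listen, Closed, FinWait, SynRcvd}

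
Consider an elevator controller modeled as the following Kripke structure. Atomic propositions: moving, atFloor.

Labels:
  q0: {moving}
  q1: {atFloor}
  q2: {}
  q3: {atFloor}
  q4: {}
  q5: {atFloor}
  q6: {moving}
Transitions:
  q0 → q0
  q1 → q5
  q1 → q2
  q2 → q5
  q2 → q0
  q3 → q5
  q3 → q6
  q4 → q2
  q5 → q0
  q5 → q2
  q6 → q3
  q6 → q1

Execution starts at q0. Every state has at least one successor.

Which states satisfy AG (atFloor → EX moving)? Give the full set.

{q0, q2, q4, q5}

States satisfying atFloor → EX moving: {q0, q2, q3, q4, q5, q6}.
States satisfying AG (atFloor → EX moving): {q0, q2, q4, q5}.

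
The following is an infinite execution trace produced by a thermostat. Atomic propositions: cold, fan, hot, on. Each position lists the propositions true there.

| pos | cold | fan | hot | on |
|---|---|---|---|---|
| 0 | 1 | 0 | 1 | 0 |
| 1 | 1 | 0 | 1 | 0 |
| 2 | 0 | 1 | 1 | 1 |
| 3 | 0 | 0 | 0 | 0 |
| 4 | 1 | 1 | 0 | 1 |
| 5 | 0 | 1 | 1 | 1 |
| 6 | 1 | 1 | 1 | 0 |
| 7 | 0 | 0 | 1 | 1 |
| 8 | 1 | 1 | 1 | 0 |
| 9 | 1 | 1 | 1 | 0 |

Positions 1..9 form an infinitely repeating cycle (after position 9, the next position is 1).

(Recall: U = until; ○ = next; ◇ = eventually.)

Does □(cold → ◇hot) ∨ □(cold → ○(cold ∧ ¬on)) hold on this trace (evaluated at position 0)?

cold → ◇hot holds at every position 0..9, and those are all positions ever visited, so □(cold → ◇hot) holds.
Positions where cold holds: 0, 1, 4, 6, 8, 9.
Check ◇hot at each: 0→ok, 1→ok, 4→ok, 6→ok, 8→ok, 9→ok.
cold → ○(cold ∧ ¬on) must hold at every position from 0 onward. It fails at position 1, so □(cold → ○(cold ∧ ¬on)) is false.
Positions where cold holds: 0, 1, 4, 6, 8, 9.
Check ○(cold ∧ ¬on) at each: 0→ok, 1→fails, 4→fails, 6→fails, 8→ok, 9→ok.
At position 0: □(cold → ◇hot) is true; □(cold → ○(cold ∧ ¬on)) is false; so □(cold → ◇hot) ∨ □(cold → ○(cold ∧ ¬on)) is true.

Yes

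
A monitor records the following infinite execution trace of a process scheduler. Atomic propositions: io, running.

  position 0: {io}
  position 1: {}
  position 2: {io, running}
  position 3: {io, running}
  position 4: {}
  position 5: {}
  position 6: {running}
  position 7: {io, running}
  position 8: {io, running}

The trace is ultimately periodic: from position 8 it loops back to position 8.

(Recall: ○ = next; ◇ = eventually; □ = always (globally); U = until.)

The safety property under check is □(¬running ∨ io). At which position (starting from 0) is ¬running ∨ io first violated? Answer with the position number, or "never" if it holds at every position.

Check ¬running ∨ io at each position in order: 0 ✓, 1 ✓, 2 ✓, 3 ✓, 4 ✓, 5 ✓.
At position 6 the labels are {running}, so ¬running ∨ io is false there. This is the first violation.

6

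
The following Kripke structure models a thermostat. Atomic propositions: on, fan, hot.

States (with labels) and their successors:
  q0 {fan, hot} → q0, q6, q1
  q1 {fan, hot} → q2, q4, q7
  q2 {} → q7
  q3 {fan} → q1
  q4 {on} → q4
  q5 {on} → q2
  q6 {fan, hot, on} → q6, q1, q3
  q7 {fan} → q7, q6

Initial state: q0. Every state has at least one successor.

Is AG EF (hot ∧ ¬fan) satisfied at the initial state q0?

No

States satisfying EF (hot ∧ ¬fan): ∅.
States satisfying AG EF (hot ∧ ¬fan): ∅.
q0 is reachable from q0 and violates EF (hot ∧ ¬fan), so AG fails at q0.
q0 ∉ Sat(AG EF (hot ∧ ¬fan)).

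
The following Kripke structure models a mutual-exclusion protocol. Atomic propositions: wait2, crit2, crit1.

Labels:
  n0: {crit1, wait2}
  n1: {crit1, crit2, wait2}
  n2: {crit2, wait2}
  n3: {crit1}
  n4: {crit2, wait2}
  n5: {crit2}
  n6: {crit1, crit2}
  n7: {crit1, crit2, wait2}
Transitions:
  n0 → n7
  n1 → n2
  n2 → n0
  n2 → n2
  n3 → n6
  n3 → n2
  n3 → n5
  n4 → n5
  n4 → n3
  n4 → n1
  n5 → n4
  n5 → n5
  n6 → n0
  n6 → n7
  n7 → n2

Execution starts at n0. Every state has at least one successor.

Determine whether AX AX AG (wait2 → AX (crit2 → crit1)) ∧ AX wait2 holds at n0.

States satisfying AX AG (wait2 → AX (crit2 → crit1)): ∅.
States satisfying AX AX AG (wait2 → AX (crit2 → crit1)): ∅.
States satisfying wait2: {n0, n1, n2, n4, n7}.
States satisfying AX wait2: {n0, n1, n2, n6, n7}.
States satisfying AX AX AG (wait2 → AX (crit2 → crit1)) ∧ AX wait2: ∅.
n0 ∉ Sat(AX AX AG (wait2 → AX (crit2 → crit1)) ∧ AX wait2).

Does not hold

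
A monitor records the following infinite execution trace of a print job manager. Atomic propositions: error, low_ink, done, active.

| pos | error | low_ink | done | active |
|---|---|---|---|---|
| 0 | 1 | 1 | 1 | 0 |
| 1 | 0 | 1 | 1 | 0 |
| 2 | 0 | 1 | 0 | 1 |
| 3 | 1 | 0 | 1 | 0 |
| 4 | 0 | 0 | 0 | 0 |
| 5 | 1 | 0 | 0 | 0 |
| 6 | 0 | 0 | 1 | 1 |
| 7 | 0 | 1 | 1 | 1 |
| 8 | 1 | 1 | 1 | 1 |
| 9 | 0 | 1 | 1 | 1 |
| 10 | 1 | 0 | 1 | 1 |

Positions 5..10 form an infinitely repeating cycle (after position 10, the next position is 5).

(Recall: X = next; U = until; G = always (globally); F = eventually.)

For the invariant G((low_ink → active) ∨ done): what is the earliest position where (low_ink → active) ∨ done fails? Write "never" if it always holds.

never

(low_ink → active) ∨ done holds at every position 0..10, and those are all the positions the trace ever visits, so the invariant G((low_ink → active) ∨ done) is never violated.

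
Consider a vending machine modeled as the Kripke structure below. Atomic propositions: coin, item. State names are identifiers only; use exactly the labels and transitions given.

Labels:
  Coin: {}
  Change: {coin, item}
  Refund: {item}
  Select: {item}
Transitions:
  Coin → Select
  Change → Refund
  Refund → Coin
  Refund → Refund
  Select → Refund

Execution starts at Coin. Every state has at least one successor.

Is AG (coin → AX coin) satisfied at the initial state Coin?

States satisfying coin → AX coin: {Coin, Refund, Select}.
States satisfying AG (coin → AX coin): {Coin, Refund, Select}.
Every state reachable from Coin satisfies coin → AX coin.
Coin ∈ Sat(AG (coin → AX coin)).

Satisfied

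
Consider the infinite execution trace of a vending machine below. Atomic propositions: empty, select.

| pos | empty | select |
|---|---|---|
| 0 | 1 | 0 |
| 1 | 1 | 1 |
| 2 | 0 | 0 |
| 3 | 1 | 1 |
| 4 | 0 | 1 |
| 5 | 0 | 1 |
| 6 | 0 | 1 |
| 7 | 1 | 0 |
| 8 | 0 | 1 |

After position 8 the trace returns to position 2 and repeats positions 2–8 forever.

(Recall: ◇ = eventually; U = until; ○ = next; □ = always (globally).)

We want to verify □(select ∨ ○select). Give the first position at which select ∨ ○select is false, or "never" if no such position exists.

never

select ∨ ○select holds at every position 0..8, and those are all the positions the trace ever visits, so the invariant □(select ∨ ○select) is never violated.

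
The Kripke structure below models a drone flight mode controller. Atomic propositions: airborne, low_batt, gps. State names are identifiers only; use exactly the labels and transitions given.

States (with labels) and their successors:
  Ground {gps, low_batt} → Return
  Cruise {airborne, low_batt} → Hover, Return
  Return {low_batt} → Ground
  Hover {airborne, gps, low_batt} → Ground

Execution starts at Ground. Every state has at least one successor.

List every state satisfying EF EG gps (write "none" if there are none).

none

States satisfying EG gps: ∅.
States satisfying EF EG gps: ∅.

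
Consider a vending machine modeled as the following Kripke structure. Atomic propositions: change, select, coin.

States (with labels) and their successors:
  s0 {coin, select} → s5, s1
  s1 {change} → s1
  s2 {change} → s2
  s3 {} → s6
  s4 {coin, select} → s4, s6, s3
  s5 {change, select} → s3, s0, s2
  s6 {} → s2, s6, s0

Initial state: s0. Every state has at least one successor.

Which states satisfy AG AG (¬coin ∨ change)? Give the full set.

States satisfying AG (¬coin ∨ change): {s1, s2}.
States satisfying AG AG (¬coin ∨ change): {s1, s2}.

{s1, s2}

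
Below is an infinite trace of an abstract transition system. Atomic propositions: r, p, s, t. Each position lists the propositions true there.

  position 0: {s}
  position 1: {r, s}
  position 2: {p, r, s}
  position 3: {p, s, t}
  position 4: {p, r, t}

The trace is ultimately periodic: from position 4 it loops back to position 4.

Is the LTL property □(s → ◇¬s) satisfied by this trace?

s → ◇¬s holds at every position 0..4, and those are all positions ever visited, so □(s → ◇¬s) holds.
Positions where s holds: 0, 1, 2, 3.
Check ◇¬s at each: 0→ok, 1→ok, 2→ok, 3→ok.

Satisfied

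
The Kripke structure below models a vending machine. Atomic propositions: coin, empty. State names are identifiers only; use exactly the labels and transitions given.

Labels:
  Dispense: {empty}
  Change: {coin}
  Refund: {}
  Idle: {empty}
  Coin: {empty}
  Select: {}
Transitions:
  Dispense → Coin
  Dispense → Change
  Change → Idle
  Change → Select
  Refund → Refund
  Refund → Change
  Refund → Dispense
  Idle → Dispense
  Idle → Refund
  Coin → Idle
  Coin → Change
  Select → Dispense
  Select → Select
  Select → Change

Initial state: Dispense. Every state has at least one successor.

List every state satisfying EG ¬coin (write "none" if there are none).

States satisfying ¬coin: {Dispense, Refund, Idle, Coin, Select}.
States satisfying EG ¬coin: {Dispense, Refund, Idle, Coin, Select}.

{Dispense, Refund, Idle, Coin, Select}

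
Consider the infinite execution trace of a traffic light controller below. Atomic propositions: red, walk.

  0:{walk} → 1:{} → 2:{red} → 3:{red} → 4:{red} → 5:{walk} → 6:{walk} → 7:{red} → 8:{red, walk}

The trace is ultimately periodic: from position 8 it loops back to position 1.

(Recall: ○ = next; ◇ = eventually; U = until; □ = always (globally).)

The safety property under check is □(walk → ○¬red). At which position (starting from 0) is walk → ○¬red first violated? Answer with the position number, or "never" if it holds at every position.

6

Check walk → ○¬red at each position in order: 0 ✓, 1 ✓, 2 ✓, 3 ✓, 4 ✓, 5 ✓.
At position 6 the labels are {walk} and the next position 7 has {red}, so walk → ○¬red is false there. This is the first violation.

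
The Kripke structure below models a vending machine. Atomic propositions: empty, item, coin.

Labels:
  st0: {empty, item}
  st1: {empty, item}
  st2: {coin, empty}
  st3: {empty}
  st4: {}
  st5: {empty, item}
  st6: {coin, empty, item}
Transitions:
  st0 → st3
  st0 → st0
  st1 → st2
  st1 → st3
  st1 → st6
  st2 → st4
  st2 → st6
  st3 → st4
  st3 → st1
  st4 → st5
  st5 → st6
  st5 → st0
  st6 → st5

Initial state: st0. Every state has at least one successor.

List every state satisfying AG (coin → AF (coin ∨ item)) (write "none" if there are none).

{st0, st1, st2, st3, st4, st5, st6}

States satisfying coin → AF (coin ∨ item): {st0, st1, st2, st3, st4, st5, st6}.
States satisfying AG (coin → AF (coin ∨ item)): {st0, st1, st2, st3, st4, st5, st6}.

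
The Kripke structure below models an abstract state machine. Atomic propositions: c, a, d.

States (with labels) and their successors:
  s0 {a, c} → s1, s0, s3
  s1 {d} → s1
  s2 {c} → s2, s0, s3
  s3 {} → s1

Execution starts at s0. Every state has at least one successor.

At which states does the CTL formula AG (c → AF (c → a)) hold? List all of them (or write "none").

{s0, s1, s3}

States satisfying c → AF (c → a): {s0, s1, s3}.
States satisfying AG (c → AF (c → a)): {s0, s1, s3}.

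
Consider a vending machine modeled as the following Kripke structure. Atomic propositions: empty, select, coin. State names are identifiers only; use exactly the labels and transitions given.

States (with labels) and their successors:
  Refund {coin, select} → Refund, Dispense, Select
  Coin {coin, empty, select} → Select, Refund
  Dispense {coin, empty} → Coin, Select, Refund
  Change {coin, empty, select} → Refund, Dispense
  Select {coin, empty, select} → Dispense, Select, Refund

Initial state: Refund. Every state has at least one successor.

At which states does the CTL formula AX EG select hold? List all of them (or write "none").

States satisfying EG select: {Refund, Coin, Change, Select}.
States satisfying AX EG select: {Coin, Dispense}.

{Coin, Dispense}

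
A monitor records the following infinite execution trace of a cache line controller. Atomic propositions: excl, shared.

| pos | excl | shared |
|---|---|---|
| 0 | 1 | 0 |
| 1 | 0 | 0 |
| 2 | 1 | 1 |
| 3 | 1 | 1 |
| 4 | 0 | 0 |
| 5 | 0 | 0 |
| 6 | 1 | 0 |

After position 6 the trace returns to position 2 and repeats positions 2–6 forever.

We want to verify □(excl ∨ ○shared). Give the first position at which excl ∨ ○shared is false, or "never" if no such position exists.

4

Check excl ∨ ○shared at each position in order: 0 ✓, 1 ✓, 2 ✓, 3 ✓.
At position 4 the labels are {} and the next position 5 has {}, so excl ∨ ○shared is false there. This is the first violation.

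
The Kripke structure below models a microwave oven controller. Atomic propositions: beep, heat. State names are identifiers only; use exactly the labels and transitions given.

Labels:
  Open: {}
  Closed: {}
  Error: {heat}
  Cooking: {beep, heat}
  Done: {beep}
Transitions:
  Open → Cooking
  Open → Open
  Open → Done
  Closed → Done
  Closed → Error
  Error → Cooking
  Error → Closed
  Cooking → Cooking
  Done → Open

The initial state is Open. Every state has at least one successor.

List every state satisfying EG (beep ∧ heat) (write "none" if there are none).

{Cooking}

States satisfying beep ∧ heat: {Cooking}.
States satisfying EG (beep ∧ heat): {Cooking}.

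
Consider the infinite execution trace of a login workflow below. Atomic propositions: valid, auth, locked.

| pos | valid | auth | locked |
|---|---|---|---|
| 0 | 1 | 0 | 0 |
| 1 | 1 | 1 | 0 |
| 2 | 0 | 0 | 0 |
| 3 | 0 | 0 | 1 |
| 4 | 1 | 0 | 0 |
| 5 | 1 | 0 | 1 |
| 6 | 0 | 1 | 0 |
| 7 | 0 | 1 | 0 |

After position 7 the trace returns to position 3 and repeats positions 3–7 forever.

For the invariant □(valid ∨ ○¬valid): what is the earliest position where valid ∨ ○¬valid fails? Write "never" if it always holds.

Check valid ∨ ○¬valid at each position in order: 0 ✓, 1 ✓, 2 ✓.
At position 3 the labels are {locked} and the next position 4 has {valid}, so valid ∨ ○¬valid is false there. This is the first violation.

3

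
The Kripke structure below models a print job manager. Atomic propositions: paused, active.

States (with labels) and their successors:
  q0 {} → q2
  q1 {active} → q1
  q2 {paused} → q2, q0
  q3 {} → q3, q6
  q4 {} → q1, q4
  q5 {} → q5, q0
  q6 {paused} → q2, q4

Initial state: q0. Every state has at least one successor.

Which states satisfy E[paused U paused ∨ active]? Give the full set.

{q1, q2, q6}

States satisfying paused: {q2, q6}.
States satisfying paused ∨ active: {q1, q2, q6}.
States satisfying E[paused U paused ∨ active]: {q1, q2, q6}.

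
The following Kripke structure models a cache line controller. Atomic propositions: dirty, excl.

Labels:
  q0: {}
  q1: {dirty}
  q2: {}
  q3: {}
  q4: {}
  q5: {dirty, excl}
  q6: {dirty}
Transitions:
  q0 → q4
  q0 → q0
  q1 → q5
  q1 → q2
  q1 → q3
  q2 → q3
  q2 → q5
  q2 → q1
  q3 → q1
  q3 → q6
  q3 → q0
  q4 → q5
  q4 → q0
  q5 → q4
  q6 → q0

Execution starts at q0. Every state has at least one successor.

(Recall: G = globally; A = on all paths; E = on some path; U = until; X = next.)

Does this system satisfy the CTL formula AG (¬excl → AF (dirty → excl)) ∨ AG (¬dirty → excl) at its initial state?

Yes

States satisfying ¬excl → AF (dirty → excl): {q0, q1, q2, q3, q4, q5, q6}.
States satisfying AG (¬excl → AF (dirty → excl)): {q0, q1, q2, q3, q4, q5, q6}.
States satisfying ¬dirty → excl: {q1, q5, q6}.
States satisfying AG (¬dirty → excl): ∅.
States satisfying AG (¬excl → AF (dirty → excl)) ∨ AG (¬dirty → excl): {q0, q1, q2, q3, q4, q5, q6}.
q0 ∈ Sat(AG (¬excl → AF (dirty → excl)) ∨ AG (¬dirty → excl)).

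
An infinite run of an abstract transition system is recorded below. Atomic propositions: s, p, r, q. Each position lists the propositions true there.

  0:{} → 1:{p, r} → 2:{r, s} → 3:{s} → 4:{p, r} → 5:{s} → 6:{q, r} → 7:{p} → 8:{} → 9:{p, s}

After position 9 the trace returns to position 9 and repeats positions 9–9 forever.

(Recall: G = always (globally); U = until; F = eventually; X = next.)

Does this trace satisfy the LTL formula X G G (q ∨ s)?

The position after 0 is 1; G G (q ∨ s) is false there.

Does not hold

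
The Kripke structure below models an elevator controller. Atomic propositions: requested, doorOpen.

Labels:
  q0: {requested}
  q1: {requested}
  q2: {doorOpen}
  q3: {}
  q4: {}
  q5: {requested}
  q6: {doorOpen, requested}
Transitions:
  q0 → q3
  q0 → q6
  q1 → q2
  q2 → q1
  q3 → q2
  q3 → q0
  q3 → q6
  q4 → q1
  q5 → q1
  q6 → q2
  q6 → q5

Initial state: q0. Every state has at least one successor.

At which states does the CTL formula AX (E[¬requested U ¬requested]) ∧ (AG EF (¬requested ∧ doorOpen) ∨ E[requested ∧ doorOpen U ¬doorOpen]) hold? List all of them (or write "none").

{q1}

States satisfying E[¬requested U ¬requested]: {q2, q3, q4}.
States satisfying AX (E[¬requested U ¬requested]): {q1}.
States satisfying EF (¬requested ∧ doorOpen): {q0, q1, q2, q3, q4, q5, q6}.
States satisfying AG EF (¬requested ∧ doorOpen): {q0, q1, q2, q3, q4, q5, q6}.
States satisfying requested ∧ doorOpen: {q6}.
States satisfying ¬doorOpen: {q0, q1, q3, q4, q5}.
States satisfying E[requested ∧ doorOpen U ¬doorOpen]: {q0, q1, q3, q4, q5, q6}.
States satisfying AX (E[¬requested U ¬requested]) ∧ (AG EF (¬requested ∧ doorOpen) ∨ E[requested ∧ doorOpen U ¬doorOpen]): {q1}.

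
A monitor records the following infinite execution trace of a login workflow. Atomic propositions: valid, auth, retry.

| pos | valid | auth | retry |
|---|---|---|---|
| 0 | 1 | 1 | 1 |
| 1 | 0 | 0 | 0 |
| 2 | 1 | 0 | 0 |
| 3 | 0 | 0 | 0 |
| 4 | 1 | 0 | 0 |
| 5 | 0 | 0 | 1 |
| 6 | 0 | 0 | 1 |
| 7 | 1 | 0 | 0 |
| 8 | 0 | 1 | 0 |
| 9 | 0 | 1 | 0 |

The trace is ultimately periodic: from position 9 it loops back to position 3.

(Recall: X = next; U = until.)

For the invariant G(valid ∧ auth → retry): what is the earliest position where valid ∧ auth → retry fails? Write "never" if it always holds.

never

valid ∧ auth → retry holds at every position 0..9, and those are all the positions the trace ever visits, so the invariant G(valid ∧ auth → retry) is never violated.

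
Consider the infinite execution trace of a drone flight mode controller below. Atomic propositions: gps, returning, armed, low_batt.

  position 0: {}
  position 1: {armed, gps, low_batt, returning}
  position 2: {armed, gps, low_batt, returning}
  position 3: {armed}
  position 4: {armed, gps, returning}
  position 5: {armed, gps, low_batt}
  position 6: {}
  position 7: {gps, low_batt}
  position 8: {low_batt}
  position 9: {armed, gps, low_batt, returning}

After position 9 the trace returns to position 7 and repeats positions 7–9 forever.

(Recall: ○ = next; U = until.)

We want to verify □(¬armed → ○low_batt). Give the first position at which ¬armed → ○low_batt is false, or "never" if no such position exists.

¬armed → ○low_batt holds at every position 0..9, and those are all the positions the trace ever visits, so the invariant □(¬armed → ○low_batt) is never violated.

never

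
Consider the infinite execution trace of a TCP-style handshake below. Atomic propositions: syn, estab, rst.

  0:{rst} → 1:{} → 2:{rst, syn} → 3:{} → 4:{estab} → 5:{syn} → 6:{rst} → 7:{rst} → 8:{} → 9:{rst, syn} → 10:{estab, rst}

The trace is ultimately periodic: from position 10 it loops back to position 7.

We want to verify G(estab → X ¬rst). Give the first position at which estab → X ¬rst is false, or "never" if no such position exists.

Check estab → X ¬rst at each position in order: 0 ✓, 1 ✓, 2 ✓, 3 ✓, 4 ✓, 5 ✓, 6 ✓, 7 ✓, 8 ✓, 9 ✓.
At position 10 the labels are {estab, rst} and the next position 7 has {rst}, so estab → X ¬rst is false there. This is the first violation.

10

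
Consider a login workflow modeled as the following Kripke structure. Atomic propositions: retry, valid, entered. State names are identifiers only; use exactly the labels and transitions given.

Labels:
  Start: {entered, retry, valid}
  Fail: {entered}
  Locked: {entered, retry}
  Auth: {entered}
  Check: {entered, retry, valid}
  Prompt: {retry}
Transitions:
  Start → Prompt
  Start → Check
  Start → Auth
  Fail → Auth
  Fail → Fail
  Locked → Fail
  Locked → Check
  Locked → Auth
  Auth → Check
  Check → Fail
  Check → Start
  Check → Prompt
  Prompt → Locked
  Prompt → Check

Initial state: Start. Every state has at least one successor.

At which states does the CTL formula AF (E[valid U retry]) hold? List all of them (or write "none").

{Start, Locked, Auth, Check, Prompt}

States satisfying E[valid U retry]: {Start, Locked, Check, Prompt}.
States satisfying AF (E[valid U retry]): {Start, Locked, Auth, Check, Prompt}.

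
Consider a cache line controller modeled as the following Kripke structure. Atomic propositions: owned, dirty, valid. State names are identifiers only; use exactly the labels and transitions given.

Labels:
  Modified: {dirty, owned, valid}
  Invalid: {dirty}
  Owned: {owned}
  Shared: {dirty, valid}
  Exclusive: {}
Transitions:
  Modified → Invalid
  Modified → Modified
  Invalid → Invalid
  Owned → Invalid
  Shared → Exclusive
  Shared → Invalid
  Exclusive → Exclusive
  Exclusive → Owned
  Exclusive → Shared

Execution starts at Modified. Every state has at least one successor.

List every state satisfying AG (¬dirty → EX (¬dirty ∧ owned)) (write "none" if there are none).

{Modified, Invalid}

States satisfying ¬dirty → EX (¬dirty ∧ owned): {Modified, Invalid, Shared, Exclusive}.
States satisfying AG (¬dirty → EX (¬dirty ∧ owned)): {Modified, Invalid}.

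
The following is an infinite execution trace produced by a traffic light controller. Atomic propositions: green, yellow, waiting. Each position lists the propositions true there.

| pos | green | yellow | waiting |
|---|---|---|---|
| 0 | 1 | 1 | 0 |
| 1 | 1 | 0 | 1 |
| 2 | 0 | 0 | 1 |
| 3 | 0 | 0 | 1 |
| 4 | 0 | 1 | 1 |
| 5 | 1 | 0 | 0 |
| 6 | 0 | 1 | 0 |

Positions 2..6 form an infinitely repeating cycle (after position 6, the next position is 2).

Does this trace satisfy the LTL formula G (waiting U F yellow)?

waiting U F yellow holds at every position 0..6, and those are all positions ever visited, so G (waiting U F yellow) holds.

Holds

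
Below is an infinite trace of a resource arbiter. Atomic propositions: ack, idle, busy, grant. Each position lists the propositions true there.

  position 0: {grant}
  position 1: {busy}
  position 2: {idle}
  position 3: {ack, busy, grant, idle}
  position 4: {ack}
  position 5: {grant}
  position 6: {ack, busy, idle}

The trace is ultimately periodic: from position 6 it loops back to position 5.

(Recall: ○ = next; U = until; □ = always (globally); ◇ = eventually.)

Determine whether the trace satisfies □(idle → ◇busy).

Yes

idle → ◇busy holds at every position 0..6, and those are all positions ever visited, so □(idle → ◇busy) holds.
Positions where idle holds: 2, 3, 6.
Check ◇busy at each: 2→ok, 3→ok, 6→ok.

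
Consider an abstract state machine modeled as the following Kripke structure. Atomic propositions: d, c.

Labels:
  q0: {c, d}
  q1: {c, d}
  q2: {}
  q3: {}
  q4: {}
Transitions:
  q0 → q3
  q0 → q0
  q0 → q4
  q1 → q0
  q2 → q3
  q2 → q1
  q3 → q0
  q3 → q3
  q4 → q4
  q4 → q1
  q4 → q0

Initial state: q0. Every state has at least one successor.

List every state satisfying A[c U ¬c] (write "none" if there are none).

{q2, q3, q4}

States satisfying c: {q0, q1}.
States satisfying ¬c: {q2, q3, q4}.
States satisfying A[c U ¬c]: {q2, q3, q4}.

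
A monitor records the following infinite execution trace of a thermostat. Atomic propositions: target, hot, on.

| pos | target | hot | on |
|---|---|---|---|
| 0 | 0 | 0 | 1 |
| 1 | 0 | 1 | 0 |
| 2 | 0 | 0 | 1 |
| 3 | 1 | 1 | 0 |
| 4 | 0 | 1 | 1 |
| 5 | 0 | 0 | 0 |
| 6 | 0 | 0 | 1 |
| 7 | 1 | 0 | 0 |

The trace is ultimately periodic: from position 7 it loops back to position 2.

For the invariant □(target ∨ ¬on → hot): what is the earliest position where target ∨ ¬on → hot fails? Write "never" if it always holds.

Check target ∨ ¬on → hot at each position in order: 0 ✓, 1 ✓, 2 ✓, 3 ✓, 4 ✓.
At position 5 the labels are {}, so target ∨ ¬on → hot is false there. This is the first violation.

5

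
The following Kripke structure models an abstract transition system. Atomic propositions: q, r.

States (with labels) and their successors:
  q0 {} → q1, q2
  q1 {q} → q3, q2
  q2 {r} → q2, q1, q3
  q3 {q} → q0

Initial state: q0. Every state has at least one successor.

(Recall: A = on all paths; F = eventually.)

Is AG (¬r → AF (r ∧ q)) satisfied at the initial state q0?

States satisfying ¬r → AF (r ∧ q): {q2}.
States satisfying AG (¬r → AF (r ∧ q)): ∅.
q0 is reachable from q0 and violates ¬r → AF (r ∧ q), so AG fails at q0.
q0 ∉ Sat(AG (¬r → AF (r ∧ q))).

No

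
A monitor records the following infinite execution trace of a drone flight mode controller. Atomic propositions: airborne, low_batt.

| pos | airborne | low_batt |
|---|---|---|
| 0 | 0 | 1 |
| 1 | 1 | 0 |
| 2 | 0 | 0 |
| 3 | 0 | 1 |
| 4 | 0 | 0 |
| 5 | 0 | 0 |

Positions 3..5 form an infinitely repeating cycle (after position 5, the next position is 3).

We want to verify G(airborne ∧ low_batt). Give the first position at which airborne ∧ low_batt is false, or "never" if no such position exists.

0

At position 0 the labels are {low_batt}, so airborne ∧ low_batt is false there. This is the first violation.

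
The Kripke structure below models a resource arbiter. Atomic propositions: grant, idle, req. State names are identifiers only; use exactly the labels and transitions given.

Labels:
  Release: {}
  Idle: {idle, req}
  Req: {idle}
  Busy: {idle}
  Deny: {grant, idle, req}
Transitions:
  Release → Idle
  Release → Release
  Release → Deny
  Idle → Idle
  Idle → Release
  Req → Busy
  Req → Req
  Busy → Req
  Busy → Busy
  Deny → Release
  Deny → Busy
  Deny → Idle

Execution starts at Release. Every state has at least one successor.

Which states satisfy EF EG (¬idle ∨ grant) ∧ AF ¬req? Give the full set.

{Release}

States satisfying EG (¬idle ∨ grant): {Release, Deny}.
States satisfying EF EG (¬idle ∨ grant): {Release, Idle, Deny}.
States satisfying ¬req: {Release, Req, Busy}.
States satisfying AF ¬req: {Release, Req, Busy}.
States satisfying EF EG (¬idle ∨ grant) ∧ AF ¬req: {Release}.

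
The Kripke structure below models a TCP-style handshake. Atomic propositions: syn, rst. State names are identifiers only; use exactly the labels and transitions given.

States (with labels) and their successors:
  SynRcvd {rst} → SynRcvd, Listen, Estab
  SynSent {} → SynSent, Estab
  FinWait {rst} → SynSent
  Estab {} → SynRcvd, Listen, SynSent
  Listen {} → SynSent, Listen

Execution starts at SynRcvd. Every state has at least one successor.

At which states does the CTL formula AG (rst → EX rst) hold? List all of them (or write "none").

States satisfying rst → EX rst: {SynRcvd, SynSent, Estab, Listen}.
States satisfying AG (rst → EX rst): {SynRcvd, SynSent, Estab, Listen}.

{SynRcvd, SynSent, Estab, Listen}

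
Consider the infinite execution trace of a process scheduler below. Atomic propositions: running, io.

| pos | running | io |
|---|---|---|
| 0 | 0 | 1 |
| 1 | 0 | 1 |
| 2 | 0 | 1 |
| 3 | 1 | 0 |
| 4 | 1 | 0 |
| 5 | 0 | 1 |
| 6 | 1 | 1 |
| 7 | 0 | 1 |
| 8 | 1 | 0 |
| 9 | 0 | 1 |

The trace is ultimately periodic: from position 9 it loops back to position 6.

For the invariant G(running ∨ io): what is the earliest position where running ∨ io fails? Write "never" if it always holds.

running ∨ io holds at every position 0..9, and those are all the positions the trace ever visits, so the invariant G(running ∨ io) is never violated.

never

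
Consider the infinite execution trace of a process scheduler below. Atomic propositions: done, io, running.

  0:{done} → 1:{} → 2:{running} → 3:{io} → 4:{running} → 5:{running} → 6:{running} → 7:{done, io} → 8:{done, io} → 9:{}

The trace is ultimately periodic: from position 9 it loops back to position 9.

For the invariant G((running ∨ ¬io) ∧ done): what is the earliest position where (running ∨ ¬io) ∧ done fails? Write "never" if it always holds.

1

Check (running ∨ ¬io) ∧ done at each position in order: 0 ✓.
At position 1 the labels are {}, so (running ∨ ¬io) ∧ done is false there. This is the first violation.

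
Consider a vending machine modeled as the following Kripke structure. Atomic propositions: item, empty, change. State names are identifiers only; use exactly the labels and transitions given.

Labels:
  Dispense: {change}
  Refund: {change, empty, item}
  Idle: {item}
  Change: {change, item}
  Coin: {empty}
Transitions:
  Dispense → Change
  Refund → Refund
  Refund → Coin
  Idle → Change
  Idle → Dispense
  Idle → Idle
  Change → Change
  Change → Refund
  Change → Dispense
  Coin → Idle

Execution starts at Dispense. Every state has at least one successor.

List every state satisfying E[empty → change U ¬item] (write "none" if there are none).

{Dispense, Refund, Idle, Change, Coin}

States satisfying empty → change: {Dispense, Refund, Idle, Change}.
States satisfying ¬item: {Dispense, Coin}.
States satisfying E[empty → change U ¬item]: {Dispense, Refund, Idle, Change, Coin}.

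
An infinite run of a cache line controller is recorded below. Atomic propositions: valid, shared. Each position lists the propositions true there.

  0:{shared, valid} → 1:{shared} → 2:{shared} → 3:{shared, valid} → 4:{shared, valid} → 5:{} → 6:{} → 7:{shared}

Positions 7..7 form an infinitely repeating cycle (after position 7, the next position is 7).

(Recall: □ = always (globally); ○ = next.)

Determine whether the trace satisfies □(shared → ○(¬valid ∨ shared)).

Satisfied

shared → ○(¬valid ∨ shared) holds at every position 0..7, and those are all positions ever visited, so □(shared → ○(¬valid ∨ shared)) holds.
Positions where shared holds: 0, 1, 2, 3, 4, 7.
Check ○(¬valid ∨ shared) at each: 0→ok, 1→ok, 2→ok, 3→ok, 4→ok, 7→ok.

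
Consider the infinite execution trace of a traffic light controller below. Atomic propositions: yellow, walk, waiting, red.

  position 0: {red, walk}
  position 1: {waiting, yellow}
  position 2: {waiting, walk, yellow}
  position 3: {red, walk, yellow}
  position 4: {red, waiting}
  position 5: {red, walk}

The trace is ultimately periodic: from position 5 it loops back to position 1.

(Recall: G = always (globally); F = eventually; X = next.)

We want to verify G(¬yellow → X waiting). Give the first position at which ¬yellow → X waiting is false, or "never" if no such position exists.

Check ¬yellow → X waiting at each position in order: 0 ✓, 1 ✓, 2 ✓, 3 ✓.
At position 4 the labels are {red, waiting} and the next position 5 has {red, walk}, so ¬yellow → X waiting is false there. This is the first violation.

4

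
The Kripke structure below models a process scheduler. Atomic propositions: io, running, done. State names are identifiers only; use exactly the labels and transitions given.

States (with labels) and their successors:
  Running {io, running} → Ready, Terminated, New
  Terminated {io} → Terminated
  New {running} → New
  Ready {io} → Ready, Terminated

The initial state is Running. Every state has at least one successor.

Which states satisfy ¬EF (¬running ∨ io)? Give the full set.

States satisfying ¬running ∨ io: {Running, Terminated, Ready}.
States satisfying EF (¬running ∨ io): {Running, Terminated, Ready}.
States satisfying ¬EF (¬running ∨ io): {New}.

{New}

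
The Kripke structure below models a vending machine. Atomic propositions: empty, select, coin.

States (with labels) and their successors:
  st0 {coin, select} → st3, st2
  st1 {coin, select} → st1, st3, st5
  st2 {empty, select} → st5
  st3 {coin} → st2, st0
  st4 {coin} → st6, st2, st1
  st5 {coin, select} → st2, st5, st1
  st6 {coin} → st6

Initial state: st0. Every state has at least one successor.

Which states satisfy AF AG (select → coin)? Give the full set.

States satisfying AG (select → coin): {st6}.
States satisfying AF AG (select → coin): {st6}.

{st6}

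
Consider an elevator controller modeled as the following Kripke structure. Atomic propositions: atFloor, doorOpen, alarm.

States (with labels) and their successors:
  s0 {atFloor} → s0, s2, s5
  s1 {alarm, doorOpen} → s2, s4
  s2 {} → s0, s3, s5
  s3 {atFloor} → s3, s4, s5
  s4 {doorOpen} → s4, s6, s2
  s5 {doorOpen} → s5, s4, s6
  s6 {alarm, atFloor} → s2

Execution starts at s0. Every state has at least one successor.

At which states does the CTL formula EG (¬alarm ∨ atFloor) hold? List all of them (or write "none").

States satisfying ¬alarm ∨ atFloor: {s0, s2, s3, s4, s5, s6}.
States satisfying EG (¬alarm ∨ atFloor): {s0, s2, s3, s4, s5, s6}.

{s0, s2, s3, s4, s5, s6}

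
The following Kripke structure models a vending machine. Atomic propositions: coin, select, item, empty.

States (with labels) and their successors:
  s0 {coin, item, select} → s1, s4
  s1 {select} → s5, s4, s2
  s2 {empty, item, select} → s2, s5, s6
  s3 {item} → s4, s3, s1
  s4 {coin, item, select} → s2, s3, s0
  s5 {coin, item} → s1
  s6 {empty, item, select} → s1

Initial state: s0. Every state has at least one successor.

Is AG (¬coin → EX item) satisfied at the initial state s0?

States satisfying ¬coin → EX item: {s0, s1, s2, s3, s4, s5}.
States satisfying AG (¬coin → EX item): ∅.
s6 is reachable from s0 and violates ¬coin → EX item, so AG fails at s0.
s0 ∉ Sat(AG (¬coin → EX item)).

Does not hold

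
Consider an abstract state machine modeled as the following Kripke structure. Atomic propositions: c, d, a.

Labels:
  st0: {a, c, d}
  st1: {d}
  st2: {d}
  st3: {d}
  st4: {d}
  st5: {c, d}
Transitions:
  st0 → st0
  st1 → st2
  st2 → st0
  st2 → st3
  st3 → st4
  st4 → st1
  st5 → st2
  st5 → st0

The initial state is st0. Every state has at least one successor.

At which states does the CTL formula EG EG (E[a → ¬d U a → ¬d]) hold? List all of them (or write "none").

States satisfying EG (E[a → ¬d U a → ¬d]): {st1, st2, st3, st4, st5}.
States satisfying EG EG (E[a → ¬d U a → ¬d]): {st1, st2, st3, st4, st5}.

{st1, st2, st3, st4, st5}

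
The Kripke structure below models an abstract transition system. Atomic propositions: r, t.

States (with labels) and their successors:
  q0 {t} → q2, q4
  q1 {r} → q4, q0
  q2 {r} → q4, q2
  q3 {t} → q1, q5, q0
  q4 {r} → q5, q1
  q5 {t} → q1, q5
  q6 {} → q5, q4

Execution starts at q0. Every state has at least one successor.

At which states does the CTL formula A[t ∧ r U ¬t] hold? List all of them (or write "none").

States satisfying t ∧ r: ∅.
States satisfying ¬t: {q1, q2, q4, q6}.
States satisfying A[t ∧ r U ¬t]: {q1, q2, q4, q6}.

{q1, q2, q4, q6}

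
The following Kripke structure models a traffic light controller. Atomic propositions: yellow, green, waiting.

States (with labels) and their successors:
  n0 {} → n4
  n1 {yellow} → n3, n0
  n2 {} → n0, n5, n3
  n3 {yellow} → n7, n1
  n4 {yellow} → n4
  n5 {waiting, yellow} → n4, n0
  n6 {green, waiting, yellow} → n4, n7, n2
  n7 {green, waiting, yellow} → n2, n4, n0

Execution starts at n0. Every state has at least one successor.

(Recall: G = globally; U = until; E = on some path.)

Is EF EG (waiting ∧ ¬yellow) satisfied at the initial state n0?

No

States satisfying EG (waiting ∧ ¬yellow): ∅.
States satisfying EF EG (waiting ∧ ¬yellow): ∅.
No suitable path/successor from n0 witnesses the formula.
n0 ∉ Sat(EF EG (waiting ∧ ¬yellow)).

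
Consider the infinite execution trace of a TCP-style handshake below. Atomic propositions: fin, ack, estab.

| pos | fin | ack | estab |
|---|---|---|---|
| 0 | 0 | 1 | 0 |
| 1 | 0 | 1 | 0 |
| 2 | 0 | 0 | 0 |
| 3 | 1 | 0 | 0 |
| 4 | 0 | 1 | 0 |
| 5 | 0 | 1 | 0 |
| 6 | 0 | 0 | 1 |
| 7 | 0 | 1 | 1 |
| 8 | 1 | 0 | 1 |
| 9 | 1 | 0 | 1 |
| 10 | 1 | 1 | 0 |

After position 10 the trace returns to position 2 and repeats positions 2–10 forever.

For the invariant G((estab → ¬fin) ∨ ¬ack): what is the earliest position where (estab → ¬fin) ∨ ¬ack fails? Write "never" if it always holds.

never

(estab → ¬fin) ∨ ¬ack holds at every position 0..10, and those are all the positions the trace ever visits, so the invariant G((estab → ¬fin) ∨ ¬ack) is never violated.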